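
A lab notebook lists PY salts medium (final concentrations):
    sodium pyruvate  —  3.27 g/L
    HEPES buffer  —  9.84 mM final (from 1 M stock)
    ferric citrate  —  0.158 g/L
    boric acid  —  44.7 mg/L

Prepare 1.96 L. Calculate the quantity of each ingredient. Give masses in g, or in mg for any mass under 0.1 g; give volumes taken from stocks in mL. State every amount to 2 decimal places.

sodium pyruvate 6.41 g; HEPES buffer 19.29 mL; ferric citrate 0.31 g; boric acid 87.61 mg

Scale factor relative to 1 L: 1.96.
sodium pyruvate: 3.27 g/L × 1.96 L = 6.41 g
HEPES buffer: dilute stock: 9.84 mM × 1960 mL ÷ 1000 mM = 19.29 mL
ferric citrate: 0.158 g/L × 1.96 L = 0.31 g
boric acid: 44.7 mg/L × 1.96 L = 87.61 mg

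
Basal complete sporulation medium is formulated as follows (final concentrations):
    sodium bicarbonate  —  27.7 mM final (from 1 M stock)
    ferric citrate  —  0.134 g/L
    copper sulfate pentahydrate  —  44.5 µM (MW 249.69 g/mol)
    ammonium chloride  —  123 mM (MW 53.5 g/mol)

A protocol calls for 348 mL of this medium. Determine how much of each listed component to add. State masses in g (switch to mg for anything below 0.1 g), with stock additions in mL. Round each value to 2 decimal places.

Working volume: 348 mL = 0.348 L.
sodium bicarbonate: C1V1 = C2V2 → 27.7 mM × 348 mL ÷ 1000 mM = 9.64 mL
ferric citrate: 0.134 g/L × 0.348 L = 0.046632 g = 46.63 mg
copper sulfate pentahydrate: 44.5 µmol/L × 249.69 g/mol × 0.348 L ÷ 1000 = 3.87 mg
ammonium chloride: 123 mmol/L × 53.5 g/mol × 0.348 L ÷ 1000 = 2.29 g

sodium bicarbonate 9.64 mL; ferric citrate 46.63 mg; copper sulfate pentahydrate 3.87 mg; ammonium chloride 2.29 g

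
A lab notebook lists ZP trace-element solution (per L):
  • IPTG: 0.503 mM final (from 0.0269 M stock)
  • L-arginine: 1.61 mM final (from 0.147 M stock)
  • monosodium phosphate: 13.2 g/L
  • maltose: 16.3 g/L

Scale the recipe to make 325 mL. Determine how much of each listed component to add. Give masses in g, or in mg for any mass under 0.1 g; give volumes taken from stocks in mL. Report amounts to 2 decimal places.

Working volume: 325 mL = 0.325 L.
IPTG: V = C2·V2/C1 = 0.503 mM × 325 mL ÷ 26.9 mM = 6.08 mL
L-arginine: C1V1 = C2V2 → 1.61 mM × 325 mL ÷ 147 mM = 3.56 mL
monosodium phosphate: 13.2 g/L × 0.325 L = 4.29 g
maltose: 16.3 g/L × 0.325 L = 5.30 g

IPTG 6.08 mL; L-arginine 3.56 mL; monosodium phosphate 4.29 g; maltose 5.30 g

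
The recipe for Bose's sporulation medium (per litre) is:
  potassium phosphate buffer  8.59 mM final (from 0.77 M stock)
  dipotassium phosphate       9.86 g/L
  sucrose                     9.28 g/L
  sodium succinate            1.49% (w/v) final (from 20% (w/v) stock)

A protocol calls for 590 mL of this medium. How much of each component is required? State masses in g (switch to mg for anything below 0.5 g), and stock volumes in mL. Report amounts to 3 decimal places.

potassium phosphate buffer 6.582 mL; dipotassium phosphate 5.817 g; sucrose 5.475 g; sodium succinate 43.955 mL

Working volume: 590 mL = 0.59 L.
potassium phosphate buffer: dilute stock: 8.59 mM × 590 mL ÷ 770 mM = 6.582 mL
dipotassium phosphate: 9.86 g/L × 0.59 L = 5.817 g
sucrose: 9.28 g/L × 0.59 L = 5.475 g
sodium succinate: dilute stock: 1.49% ÷ 20% × 590 mL = 43.955 mL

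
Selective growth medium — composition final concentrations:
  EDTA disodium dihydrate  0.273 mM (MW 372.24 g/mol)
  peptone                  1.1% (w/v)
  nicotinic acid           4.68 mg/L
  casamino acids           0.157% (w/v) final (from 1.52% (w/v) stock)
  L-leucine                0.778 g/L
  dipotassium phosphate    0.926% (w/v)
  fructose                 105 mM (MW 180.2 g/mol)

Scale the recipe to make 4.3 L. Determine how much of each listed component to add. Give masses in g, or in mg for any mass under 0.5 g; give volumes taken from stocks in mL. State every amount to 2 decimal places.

Working volume: 4.3 L.
EDTA disodium dihydrate: 0.273 mmol/L × 372.24 mg/mmol × 4.3 L = 436.97 mg
peptone: 1.1 g per 100 mL × 4300 mL ÷ 100 = 47.30 g
nicotinic acid: 4.68 mg/L × 4.3 L = 20.12 mg
casamino acids: V = C2·V2/C1 = 0.157% ÷ 1.52% × 4300 mL = 444.14 mL
L-leucine: 0.778 g/L × 4.3 L = 3.35 g
dipotassium phosphate: 0.926% w/v = 9.26 g/L → 9.26 × 4.3 L = 39.82 g
fructose: 105 mmol/L × 180.2 g/mol × 4.3 L ÷ 1000 = 81.36 g

EDTA disodium dihydrate 436.97 mg; peptone 47.30 g; nicotinic acid 20.12 mg; casamino acids 444.14 mL; L-leucine 3.35 g; dipotassium phosphate 39.82 g; fructose 81.36 g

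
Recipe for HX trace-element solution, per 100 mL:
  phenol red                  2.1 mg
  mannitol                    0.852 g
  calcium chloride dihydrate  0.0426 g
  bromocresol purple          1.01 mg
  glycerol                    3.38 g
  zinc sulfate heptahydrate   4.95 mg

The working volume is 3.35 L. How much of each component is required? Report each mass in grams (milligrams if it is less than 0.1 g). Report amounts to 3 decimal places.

Scale factor = 3350 mL / 100 mL = 33.5.
phenol red: 2.1 mg × (3350 mL / 100 mL) = 70.350 mg
mannitol: 0.852 g × (3350 mL / 100 mL) = 28.542 g
calcium chloride dihydrate: 0.0426 g × (3350 mL / 100 mL) = 1.427 g
bromocresol purple: 1.01 mg × (3350 mL / 100 mL) = 33.835 mg
glycerol: 3.38 g × (3350 mL / 100 mL) = 113.230 g
zinc sulfate heptahydrate: 4.95 mg × (3350 mL / 100 mL) = 165.825 mg = 0.166 g

phenol red 70.350 mg; mannitol 28.542 g; calcium chloride dihydrate 1.427 g; bromocresol purple 33.835 mg; glycerol 113.230 g; zinc sulfate heptahydrate 0.166 g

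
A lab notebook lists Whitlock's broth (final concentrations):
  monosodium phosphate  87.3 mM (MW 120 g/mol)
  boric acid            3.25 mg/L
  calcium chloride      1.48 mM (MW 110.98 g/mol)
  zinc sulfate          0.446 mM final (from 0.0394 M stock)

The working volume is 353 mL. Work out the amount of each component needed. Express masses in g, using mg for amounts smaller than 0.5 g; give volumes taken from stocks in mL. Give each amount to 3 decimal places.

Scale factor relative to 1 L: 0.353.
monosodium phosphate: 87.3 mmol/L × 120 g/mol × 0.353 L ÷ 1000 = 3.698 g
boric acid: 3.25 mg/L × 0.353 L = 1.147 mg
calcium chloride: 1.48 mmol/L × 110.98 mg/mmol × 0.353 L = 57.980 mg
zinc sulfate: C1V1 = C2V2 → 0.446 mM × 353 mL ÷ 39.4 mM = 3.996 mL

monosodium phosphate 3.698 g; boric acid 1.147 mg; calcium chloride 57.980 mg; zinc sulfate 3.996 mL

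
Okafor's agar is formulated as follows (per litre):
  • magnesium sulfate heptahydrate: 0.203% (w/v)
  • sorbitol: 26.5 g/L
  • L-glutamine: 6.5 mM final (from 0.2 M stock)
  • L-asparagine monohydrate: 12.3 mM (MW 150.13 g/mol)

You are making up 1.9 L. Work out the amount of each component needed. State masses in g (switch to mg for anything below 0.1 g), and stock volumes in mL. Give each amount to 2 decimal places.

magnesium sulfate heptahydrate 3.86 g; sorbitol 50.35 g; L-glutamine 61.75 mL; L-asparagine monohydrate 3.51 g

Working volume: 1.9 L.
magnesium sulfate heptahydrate: 0.203 g per 100 mL × 1900 mL ÷ 100 = 3.86 g
sorbitol: 26.5 g/L × 1.9 L = 50.35 g
L-glutamine: C1V1 = C2V2 → 6.5 mM × 1900 mL ÷ 200 mM = 61.75 mL
L-asparagine monohydrate: 12.3 mmol/L × 150.13 g/mol × 1.9 L ÷ 1000 = 3.51 g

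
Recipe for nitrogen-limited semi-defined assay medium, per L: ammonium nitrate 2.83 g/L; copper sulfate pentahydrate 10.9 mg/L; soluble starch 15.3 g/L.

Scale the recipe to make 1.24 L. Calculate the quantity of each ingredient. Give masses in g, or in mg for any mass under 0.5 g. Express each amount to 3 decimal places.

Working volume: 1.24 L.
ammonium nitrate: 2.83 g/L × 1.24 L = 3.509 g
copper sulfate pentahydrate: 10.9 mg/L × 1.24 L = 13.516 mg
soluble starch: 15.3 g/L × 1.24 L = 18.972 g

ammonium nitrate 3.509 g; copper sulfate pentahydrate 13.516 mg; soluble starch 18.972 g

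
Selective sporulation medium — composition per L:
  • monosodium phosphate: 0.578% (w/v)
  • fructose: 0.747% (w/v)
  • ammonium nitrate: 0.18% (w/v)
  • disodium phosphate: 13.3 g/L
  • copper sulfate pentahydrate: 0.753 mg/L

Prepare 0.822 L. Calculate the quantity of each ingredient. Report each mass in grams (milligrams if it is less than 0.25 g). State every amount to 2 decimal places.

monosodium phosphate 4.75 g; fructose 6.14 g; ammonium nitrate 1.48 g; disodium phosphate 10.93 g; copper sulfate pentahydrate 0.62 mg

Working volume: 0.822 L.
monosodium phosphate: 0.578 g per 100 mL × 822 mL ÷ 100 = 4.75 g
fructose: 0.747% w/v = 7.47 g/L → 7.47 × 0.822 L = 6.14 g
ammonium nitrate: 0.18 g per 100 mL × 822 mL ÷ 100 = 1.48 g
disodium phosphate: 13.3 g/L × 0.822 L = 10.93 g
copper sulfate pentahydrate: 0.753 mg/L × 0.822 L = 0.62 mg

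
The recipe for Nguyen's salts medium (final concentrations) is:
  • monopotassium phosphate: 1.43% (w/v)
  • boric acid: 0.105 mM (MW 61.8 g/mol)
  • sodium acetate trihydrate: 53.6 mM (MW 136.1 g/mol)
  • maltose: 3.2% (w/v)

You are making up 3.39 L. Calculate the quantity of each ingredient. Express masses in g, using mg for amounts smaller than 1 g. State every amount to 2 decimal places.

Working volume: 3.39 L.
monopotassium phosphate: 1.43% w/v = 14.3 g/L → 14.3 × 3.39 L = 48.48 g
boric acid: 0.105 mmol/L × 61.8 mg/mmol × 3.39 L = 22.00 mg
sodium acetate trihydrate: 53.6 mmol/L × 136.1 g/mol × 3.39 L ÷ 1000 = 24.73 g
maltose: 3.2 g per 100 mL × 3390 mL ÷ 100 = 108.48 g

monopotassium phosphate 48.48 g; boric acid 22.00 mg; sodium acetate trihydrate 24.73 g; maltose 108.48 g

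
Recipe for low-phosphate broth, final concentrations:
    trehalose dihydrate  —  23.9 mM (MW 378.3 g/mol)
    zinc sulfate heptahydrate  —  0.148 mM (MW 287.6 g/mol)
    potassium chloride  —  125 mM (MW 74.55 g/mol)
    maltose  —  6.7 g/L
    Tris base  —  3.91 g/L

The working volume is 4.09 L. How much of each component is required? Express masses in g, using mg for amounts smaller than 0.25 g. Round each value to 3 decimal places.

Working volume: 4.09 L.
trehalose dihydrate: 23.9 mmol/L × 378.3 g/mol × 4.09 L ÷ 1000 = 36.979 g
zinc sulfate heptahydrate: 0.148 mmol/L × 287.6 mg/mmol × 4.09 L = 174.090 mg
potassium chloride: 125 mmol/L × 74.55 g/mol × 4.09 L ÷ 1000 = 38.114 g
maltose: 6.7 g/L × 4.09 L = 27.403 g
Tris base: 3.91 g/L × 4.09 L = 15.992 g

trehalose dihydrate 36.979 g; zinc sulfate heptahydrate 174.090 mg; potassium chloride 38.114 g; maltose 27.403 g; Tris base 15.992 g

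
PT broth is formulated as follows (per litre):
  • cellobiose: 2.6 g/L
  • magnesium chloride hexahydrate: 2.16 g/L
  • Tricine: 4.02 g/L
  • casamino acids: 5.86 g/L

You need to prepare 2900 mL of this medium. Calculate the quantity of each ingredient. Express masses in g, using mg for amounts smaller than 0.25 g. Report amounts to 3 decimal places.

Working volume: 2900 mL = 2.9 L.
cellobiose: 2.6 g/L × 2.9 L = 7.540 g
magnesium chloride hexahydrate: 2.16 g/L × 2.9 L = 6.264 g
Tricine: 4.02 g/L × 2.9 L = 11.658 g
casamino acids: 5.86 g/L × 2.9 L = 16.994 g

cellobiose 7.540 g; magnesium chloride hexahydrate 6.264 g; Tricine 11.658 g; casamino acids 16.994 g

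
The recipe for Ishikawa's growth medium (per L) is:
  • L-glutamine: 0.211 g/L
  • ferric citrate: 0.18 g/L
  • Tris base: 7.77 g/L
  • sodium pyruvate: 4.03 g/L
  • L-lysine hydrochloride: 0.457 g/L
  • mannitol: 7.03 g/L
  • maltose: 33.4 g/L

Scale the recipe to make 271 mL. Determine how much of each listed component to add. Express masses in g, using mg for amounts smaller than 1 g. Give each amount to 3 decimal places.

Working volume: 271 mL = 0.271 L.
L-glutamine: 0.211 g/L × 0.271 L = 0.057181 g = 57.181 mg
ferric citrate: 0.18 g/L × 0.271 L = 0.04878 g = 48.780 mg
Tris base: 7.77 g/L × 0.271 L = 2.106 g
sodium pyruvate: 4.03 g/L × 0.271 L = 1.092 g
L-lysine hydrochloride: 0.457 g/L × 0.271 L = 0.123847 g = 123.847 mg
mannitol: 7.03 g/L × 0.271 L = 1.905 g
maltose: 33.4 g/L × 0.271 L = 9.051 g

L-glutamine 57.181 mg; ferric citrate 48.780 mg; Tris base 2.106 g; sodium pyruvate 1.092 g; L-lysine hydrochloride 123.847 mg; mannitol 1.905 g; maltose 9.051 g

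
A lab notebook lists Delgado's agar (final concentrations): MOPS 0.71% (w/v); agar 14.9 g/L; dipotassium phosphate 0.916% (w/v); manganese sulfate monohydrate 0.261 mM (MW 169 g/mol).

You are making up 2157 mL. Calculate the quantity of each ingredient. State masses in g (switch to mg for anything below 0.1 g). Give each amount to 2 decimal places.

MOPS 15.31 g; agar 32.14 g; dipotassium phosphate 19.76 g; manganese sulfate monohydrate 95.14 mg

Target volume = 2157 mL = 2.157 L.
MOPS: 0.71% w/v = 7.1 g/L → 7.1 × 2.157 L = 15.31 g
agar: 14.9 g/L × 2.157 L = 32.14 g
dipotassium phosphate: 0.916% w/v = 9.16 g/L → 9.16 × 2.157 L = 19.76 g
manganese sulfate monohydrate: 0.261 mmol/L × 169 mg/mmol × 2.157 L = 95.14 mg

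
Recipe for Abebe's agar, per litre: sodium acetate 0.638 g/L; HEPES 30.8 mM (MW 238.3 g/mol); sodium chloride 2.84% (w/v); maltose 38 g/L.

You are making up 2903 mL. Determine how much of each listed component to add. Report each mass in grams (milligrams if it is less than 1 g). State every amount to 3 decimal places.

Scale factor relative to 1 L: 2.903.
sodium acetate: 0.638 g/L × 2.903 L = 1.852 g
HEPES: 30.8 mmol/L × 238.3 g/mol × 2.903 L ÷ 1000 = 21.307 g
sodium chloride: 2.84% w/v = 28.4 g/L → 28.4 × 2.903 L = 82.445 g
maltose: 38 g/L × 2.903 L = 110.314 g

sodium acetate 1.852 g; HEPES 21.307 g; sodium chloride 82.445 g; maltose 110.314 g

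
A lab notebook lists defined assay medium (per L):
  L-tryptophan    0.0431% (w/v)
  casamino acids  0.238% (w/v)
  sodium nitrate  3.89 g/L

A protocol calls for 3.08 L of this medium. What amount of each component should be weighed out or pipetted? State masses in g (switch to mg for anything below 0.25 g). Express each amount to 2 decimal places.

Scale factor relative to 1 L: 3.08.
L-tryptophan: 0.0431 g per 100 mL × 3080 mL ÷ 100 = 1.33 g
casamino acids: 0.238% w/v = 2.38 g/L → 2.38 × 3.08 L = 7.33 g
sodium nitrate: 3.89 g/L × 3.08 L = 11.98 g

L-tryptophan 1.33 g; casamino acids 7.33 g; sodium nitrate 11.98 g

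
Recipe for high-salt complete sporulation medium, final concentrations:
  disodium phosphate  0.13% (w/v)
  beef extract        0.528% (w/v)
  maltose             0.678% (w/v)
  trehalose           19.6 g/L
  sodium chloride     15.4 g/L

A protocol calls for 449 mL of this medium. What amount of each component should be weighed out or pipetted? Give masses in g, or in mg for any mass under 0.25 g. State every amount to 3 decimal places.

Working volume: 449 mL = 0.449 L.
disodium phosphate: 0.13% w/v = 1.3 g/L → 1.3 × 0.449 L = 0.584 g
beef extract: 0.528% w/v = 5.28 g/L → 5.28 × 0.449 L = 2.371 g
maltose: 0.678 g per 100 mL × 449 mL ÷ 100 = 3.044 g
trehalose: 19.6 g/L × 0.449 L = 8.800 g
sodium chloride: 15.4 g/L × 0.449 L = 6.915 g

disodium phosphate 0.584 g; beef extract 2.371 g; maltose 3.044 g; trehalose 8.800 g; sodium chloride 6.915 g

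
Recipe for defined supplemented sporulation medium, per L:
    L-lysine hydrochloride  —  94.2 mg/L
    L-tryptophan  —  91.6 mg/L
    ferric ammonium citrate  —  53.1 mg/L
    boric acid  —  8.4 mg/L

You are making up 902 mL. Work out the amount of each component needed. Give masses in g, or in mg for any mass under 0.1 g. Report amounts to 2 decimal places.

Scale factor relative to 1 L: 0.902.
L-lysine hydrochloride: 94.2 mg/L × 0.902 L = 84.97 mg
L-tryptophan: 91.6 mg/L × 0.902 L = 82.62 mg
ferric ammonium citrate: 53.1 mg/L × 0.902 L = 47.90 mg
boric acid: 8.4 mg/L × 0.902 L = 7.58 mg

L-lysine hydrochloride 84.97 mg; L-tryptophan 82.62 mg; ferric ammonium citrate 47.90 mg; boric acid 7.58 mg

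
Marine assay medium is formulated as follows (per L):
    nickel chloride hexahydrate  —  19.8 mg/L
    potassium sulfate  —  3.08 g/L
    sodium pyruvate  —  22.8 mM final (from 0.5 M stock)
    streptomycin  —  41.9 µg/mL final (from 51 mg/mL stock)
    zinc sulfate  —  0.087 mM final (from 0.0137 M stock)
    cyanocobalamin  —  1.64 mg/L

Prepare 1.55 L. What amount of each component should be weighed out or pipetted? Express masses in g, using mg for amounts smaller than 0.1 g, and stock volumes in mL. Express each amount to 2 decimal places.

nickel chloride hexahydrate 30.69 mg; potassium sulfate 4.77 g; sodium pyruvate 70.68 mL; streptomycin 1.27 mL; zinc sulfate 9.84 mL; cyanocobalamin 2.54 mg

Working volume: 1.55 L.
nickel chloride hexahydrate: 19.8 mg/L × 1.55 L = 30.69 mg
potassium sulfate: 3.08 g/L × 1.55 L = 4.77 g
sodium pyruvate: dilute stock: 22.8 mM × 1550 mL ÷ 500 mM = 70.68 mL
streptomycin: V = C2·V2/C1 = 41.9 µg/mL × 1550 mL ÷ 51000 µg/mL = 1.27 mL
zinc sulfate: C1V1 = C2V2 → 0.087 mM × 1550 mL ÷ 13.7 mM = 9.84 mL
cyanocobalamin: 1.64 mg/L × 1.55 L = 2.54 mg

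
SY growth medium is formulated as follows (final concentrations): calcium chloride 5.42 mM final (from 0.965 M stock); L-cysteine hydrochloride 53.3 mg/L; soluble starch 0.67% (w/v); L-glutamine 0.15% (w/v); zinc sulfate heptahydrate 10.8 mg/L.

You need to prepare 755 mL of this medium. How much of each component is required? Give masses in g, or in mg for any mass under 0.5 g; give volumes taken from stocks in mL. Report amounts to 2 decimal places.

Target volume = 755 mL = 0.755 L.
calcium chloride: C1V1 = C2V2 → 5.42 mM × 755 mL ÷ 965 mM = 4.24 mL
L-cysteine hydrochloride: 53.3 mg/L × 0.755 L = 40.24 mg
soluble starch: 0.67% w/v = 6.7 g/L → 6.7 × 0.755 L = 5.06 g
L-glutamine: 0.15 g per 100 mL × 755 mL ÷ 100 = 1.13 g
zinc sulfate heptahydrate: 10.8 mg/L × 0.755 L = 8.15 mg

calcium chloride 4.24 mL; L-cysteine hydrochloride 40.24 mg; soluble starch 5.06 g; L-glutamine 1.13 g; zinc sulfate heptahydrate 8.15 mg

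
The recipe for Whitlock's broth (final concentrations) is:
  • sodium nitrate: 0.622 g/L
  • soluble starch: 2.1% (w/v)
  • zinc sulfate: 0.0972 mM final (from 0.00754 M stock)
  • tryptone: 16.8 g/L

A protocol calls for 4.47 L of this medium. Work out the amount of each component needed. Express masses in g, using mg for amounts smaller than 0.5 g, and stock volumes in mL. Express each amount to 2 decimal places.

sodium nitrate 2.78 g; soluble starch 93.87 g; zinc sulfate 57.62 mL; tryptone 75.10 g

Scale factor relative to 1 L: 4.47.
sodium nitrate: 0.622 g/L × 4.47 L = 2.78 g
soluble starch: 2.1% w/v = 21 g/L → 21 × 4.47 L = 93.87 g
zinc sulfate: V = C2·V2/C1 = 0.0972 mM × 4470 mL ÷ 7.54 mM = 57.62 mL
tryptone: 16.8 g/L × 4.47 L = 75.10 g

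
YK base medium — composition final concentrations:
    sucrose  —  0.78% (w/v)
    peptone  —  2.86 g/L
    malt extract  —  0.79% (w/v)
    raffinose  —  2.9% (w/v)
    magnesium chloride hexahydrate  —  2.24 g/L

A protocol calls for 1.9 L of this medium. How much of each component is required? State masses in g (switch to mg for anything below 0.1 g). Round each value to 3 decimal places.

sucrose 14.820 g; peptone 5.434 g; malt extract 15.010 g; raffinose 55.100 g; magnesium chloride hexahydrate 4.256 g

Scale factor relative to 1 L: 1.9.
sucrose: 0.78% w/v = 7.8 g/L → 7.8 × 1.9 L = 14.820 g
peptone: 2.86 g/L × 1.9 L = 5.434 g
malt extract: 0.79% w/v = 7.9 g/L → 7.9 × 1.9 L = 15.010 g
raffinose: 2.9 g per 100 mL × 1900 mL ÷ 100 = 55.100 g
magnesium chloride hexahydrate: 2.24 g/L × 1.9 L = 4.256 g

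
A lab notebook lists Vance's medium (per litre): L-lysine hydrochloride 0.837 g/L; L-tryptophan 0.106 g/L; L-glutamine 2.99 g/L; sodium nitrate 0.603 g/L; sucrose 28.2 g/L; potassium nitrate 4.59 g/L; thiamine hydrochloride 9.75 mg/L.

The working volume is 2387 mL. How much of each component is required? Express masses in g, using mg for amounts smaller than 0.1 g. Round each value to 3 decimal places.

L-lysine hydrochloride 1.998 g; L-tryptophan 0.253 g; L-glutamine 7.137 g; sodium nitrate 1.439 g; sucrose 67.313 g; potassium nitrate 10.956 g; thiamine hydrochloride 23.273 mg

Scale factor relative to 1 L: 2.387.
L-lysine hydrochloride: 0.837 g/L × 2.387 L = 1.998 g
L-tryptophan: 0.106 g/L × 2.387 L = 0.253 g
L-glutamine: 2.99 g/L × 2.387 L = 7.137 g
sodium nitrate: 0.603 g/L × 2.387 L = 1.439 g
sucrose: 28.2 g/L × 2.387 L = 67.313 g
potassium nitrate: 4.59 g/L × 2.387 L = 10.956 g
thiamine hydrochloride: 9.75 mg/L × 2.387 L = 23.273 mg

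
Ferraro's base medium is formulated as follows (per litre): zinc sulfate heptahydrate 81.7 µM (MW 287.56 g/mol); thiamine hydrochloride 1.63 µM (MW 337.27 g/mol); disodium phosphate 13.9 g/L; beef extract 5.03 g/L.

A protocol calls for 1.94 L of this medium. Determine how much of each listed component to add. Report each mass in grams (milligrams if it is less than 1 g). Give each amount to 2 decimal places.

zinc sulfate heptahydrate 45.58 mg; thiamine hydrochloride 1.07 mg; disodium phosphate 26.97 g; beef extract 9.76 g

Working volume: 1.94 L.
zinc sulfate heptahydrate: 81.7 µmol/L × 287.56 g/mol × 1.94 L ÷ 1000 = 45.58 mg
thiamine hydrochloride: 1.63 µmol/L × 337.27 g/mol × 1.94 L ÷ 1000 = 1.07 mg
disodium phosphate: 13.9 g/L × 1.94 L = 26.97 g
beef extract: 5.03 g/L × 1.94 L = 9.76 g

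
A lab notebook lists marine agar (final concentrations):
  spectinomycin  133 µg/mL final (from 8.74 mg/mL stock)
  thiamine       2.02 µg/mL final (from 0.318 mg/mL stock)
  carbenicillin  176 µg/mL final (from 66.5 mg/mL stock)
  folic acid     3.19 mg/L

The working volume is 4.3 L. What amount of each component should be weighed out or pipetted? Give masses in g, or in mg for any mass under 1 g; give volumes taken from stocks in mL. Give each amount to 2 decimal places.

Scale factor relative to 1 L: 4.3.
spectinomycin: dilute stock: 133 µg/mL × 4300 mL ÷ 8740 µg/mL = 65.43 mL
thiamine: V = C2·V2/C1 = 2.02 µg/mL × 4300 mL ÷ 318 µg/mL = 27.31 mL
carbenicillin: C1V1 = C2V2 → 176 µg/mL × 4300 mL ÷ 66500 µg/mL = 11.38 mL
folic acid: 3.19 mg/L × 4.3 L = 13.72 mg

spectinomycin 65.43 mL; thiamine 27.31 mL; carbenicillin 11.38 mL; folic acid 13.72 mg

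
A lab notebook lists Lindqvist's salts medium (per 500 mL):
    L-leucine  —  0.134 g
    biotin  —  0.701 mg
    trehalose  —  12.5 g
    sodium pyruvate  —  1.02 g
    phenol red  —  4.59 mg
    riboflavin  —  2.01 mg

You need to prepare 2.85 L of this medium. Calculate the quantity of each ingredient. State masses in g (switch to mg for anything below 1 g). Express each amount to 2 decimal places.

Scale factor = 2850 mL / 500 mL = 5.7.
L-leucine: 0.134 g × (2850 mL / 500 mL) = 0.7638 g = 763.80 mg
biotin: 0.701 mg × (2850 mL / 500 mL) = 4.00 mg
trehalose: 12.5 g × (2850 mL / 500 mL) = 71.25 g
sodium pyruvate: 1.02 g × (2850 mL / 500 mL) = 5.81 g
phenol red: 4.59 mg × (2850 mL / 500 mL) = 26.16 mg
riboflavin: 2.01 mg × (2850 mL / 500 mL) = 11.46 mg

L-leucine 763.80 mg; biotin 4.00 mg; trehalose 71.25 g; sodium pyruvate 5.81 g; phenol red 26.16 mg; riboflavin 11.46 mg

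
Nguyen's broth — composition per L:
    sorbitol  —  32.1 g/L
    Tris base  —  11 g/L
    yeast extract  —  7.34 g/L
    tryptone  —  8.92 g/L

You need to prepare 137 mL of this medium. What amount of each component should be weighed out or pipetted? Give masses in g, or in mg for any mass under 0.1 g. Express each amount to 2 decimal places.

sorbitol 4.40 g; Tris base 1.51 g; yeast extract 1.01 g; tryptone 1.22 g

Scale factor relative to 1 L: 0.137.
sorbitol: 32.1 g/L × 0.137 L = 4.40 g
Tris base: 11 g/L × 0.137 L = 1.51 g
yeast extract: 7.34 g/L × 0.137 L = 1.01 g
tryptone: 8.92 g/L × 0.137 L = 1.22 g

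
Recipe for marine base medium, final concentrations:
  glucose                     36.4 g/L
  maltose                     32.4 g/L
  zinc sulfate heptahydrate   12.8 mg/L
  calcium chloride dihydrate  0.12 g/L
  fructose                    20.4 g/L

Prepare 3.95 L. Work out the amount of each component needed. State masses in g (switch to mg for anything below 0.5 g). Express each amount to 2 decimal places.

Working volume: 3.95 L.
glucose: 36.4 g/L × 3.95 L = 143.78 g
maltose: 32.4 g/L × 3.95 L = 127.98 g
zinc sulfate heptahydrate: 12.8 mg/L × 3.95 L = 50.56 mg
calcium chloride dihydrate: 0.12 g/L × 3.95 L = 0.474 g = 474.00 mg
fructose: 20.4 g/L × 3.95 L = 80.58 g

glucose 143.78 g; maltose 127.98 g; zinc sulfate heptahydrate 50.56 mg; calcium chloride dihydrate 474.00 mg; fructose 80.58 g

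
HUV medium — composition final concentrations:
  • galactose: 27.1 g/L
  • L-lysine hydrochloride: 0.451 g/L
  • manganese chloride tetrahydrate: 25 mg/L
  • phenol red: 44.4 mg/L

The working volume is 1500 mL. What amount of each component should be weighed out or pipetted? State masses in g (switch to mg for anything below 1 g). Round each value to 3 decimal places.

galactose 40.650 g; L-lysine hydrochloride 676.500 mg; manganese chloride tetrahydrate 37.500 mg; phenol red 66.600 mg

Working volume: 1500 mL = 1.5 L.
galactose: 27.1 g/L × 1.5 L = 40.650 g
L-lysine hydrochloride: 0.451 g/L × 1.5 L = 0.6765 g = 676.500 mg
manganese chloride tetrahydrate: 25 mg/L × 1.5 L = 37.500 mg
phenol red: 44.4 mg/L × 1.5 L = 66.600 mg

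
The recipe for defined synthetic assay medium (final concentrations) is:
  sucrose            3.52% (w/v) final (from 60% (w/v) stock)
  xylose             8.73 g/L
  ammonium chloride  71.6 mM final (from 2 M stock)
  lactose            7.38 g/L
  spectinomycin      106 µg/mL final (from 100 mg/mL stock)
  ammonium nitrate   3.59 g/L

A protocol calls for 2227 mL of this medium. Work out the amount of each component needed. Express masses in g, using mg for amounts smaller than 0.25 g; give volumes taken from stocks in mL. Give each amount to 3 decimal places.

sucrose 130.651 mL; xylose 19.442 g; ammonium chloride 79.727 mL; lactose 16.435 g; spectinomycin 2.361 mL; ammonium nitrate 7.995 g

Target volume = 2227 mL = 2.227 L.
sucrose: dilute stock: 3.52% ÷ 60% × 2227 mL = 130.651 mL
xylose: 8.73 g/L × 2.227 L = 19.442 g
ammonium chloride: V = C2·V2/C1 = 71.6 mM × 2227 mL ÷ 2000 mM = 79.727 mL
lactose: 7.38 g/L × 2.227 L = 16.435 g
spectinomycin: C1V1 = C2V2 → 106 µg/mL × 2227 mL ÷ 100000 µg/mL = 2.361 mL
ammonium nitrate: 3.59 g/L × 2.227 L = 7.995 g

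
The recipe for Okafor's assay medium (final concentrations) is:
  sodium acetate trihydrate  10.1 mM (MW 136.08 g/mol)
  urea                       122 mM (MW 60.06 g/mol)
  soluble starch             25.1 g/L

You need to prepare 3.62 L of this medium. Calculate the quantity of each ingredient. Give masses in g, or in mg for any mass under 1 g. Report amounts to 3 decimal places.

Scale factor relative to 1 L: 3.62.
sodium acetate trihydrate: 10.1 mmol/L × 136.08 g/mol × 3.62 L ÷ 1000 = 4.975 g
urea: 122 mmol/L × 60.06 g/mol × 3.62 L ÷ 1000 = 26.525 g
soluble starch: 25.1 g/L × 3.62 L = 90.862 g

sodium acetate trihydrate 4.975 g; urea 26.525 g; soluble starch 90.862 g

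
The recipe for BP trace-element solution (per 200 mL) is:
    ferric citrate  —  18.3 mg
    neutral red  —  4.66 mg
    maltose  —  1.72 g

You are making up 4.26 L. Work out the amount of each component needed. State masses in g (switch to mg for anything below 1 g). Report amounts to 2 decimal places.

Ratio of target to recipe volume: 4260 / 200 = 21.3.
ferric citrate: 18.3 mg × (4260 mL / 200 mL) = 389.79 mg
neutral red: 4.66 mg × (4260 mL / 200 mL) = 99.26 mg
maltose: 1.72 g × (4260 mL / 200 mL) = 36.64 g

ferric citrate 389.79 mg; neutral red 99.26 mg; maltose 36.64 g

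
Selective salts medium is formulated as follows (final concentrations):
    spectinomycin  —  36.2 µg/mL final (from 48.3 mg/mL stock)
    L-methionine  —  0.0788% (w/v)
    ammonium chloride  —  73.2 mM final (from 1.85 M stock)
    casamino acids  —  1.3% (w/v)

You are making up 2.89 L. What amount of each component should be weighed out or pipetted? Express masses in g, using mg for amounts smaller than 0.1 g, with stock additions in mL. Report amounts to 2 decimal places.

spectinomycin 2.17 mL; L-methionine 2.28 g; ammonium chloride 114.35 mL; casamino acids 37.57 g

Working volume: 2.89 L.
spectinomycin: V = C2·V2/C1 = 36.2 µg/mL × 2890 mL ÷ 48300 µg/mL = 2.17 mL
L-methionine: 0.0788% w/v = 0.788 g/L → 0.788 × 2.89 L = 2.28 g
ammonium chloride: dilute stock: 73.2 mM × 2890 mL ÷ 1850 mM = 114.35 mL
casamino acids: 1.3 g per 100 mL × 2890 mL ÷ 100 = 37.57 g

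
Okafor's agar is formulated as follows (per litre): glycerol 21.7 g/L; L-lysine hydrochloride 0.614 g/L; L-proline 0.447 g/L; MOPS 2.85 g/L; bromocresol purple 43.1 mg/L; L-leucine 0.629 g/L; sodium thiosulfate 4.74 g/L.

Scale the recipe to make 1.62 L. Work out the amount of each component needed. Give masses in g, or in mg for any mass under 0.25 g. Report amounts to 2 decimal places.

glycerol 35.15 g; L-lysine hydrochloride 0.99 g; L-proline 0.72 g; MOPS 4.62 g; bromocresol purple 69.82 mg; L-leucine 1.02 g; sodium thiosulfate 7.68 g

Working volume: 1.62 L.
glycerol: 21.7 g/L × 1.62 L = 35.15 g
L-lysine hydrochloride: 0.614 g/L × 1.62 L = 0.99 g
L-proline: 0.447 g/L × 1.62 L = 0.72 g
MOPS: 2.85 g/L × 1.62 L = 4.62 g
bromocresol purple: 43.1 mg/L × 1.62 L = 69.82 mg
L-leucine: 0.629 g/L × 1.62 L = 1.02 g
sodium thiosulfate: 4.74 g/L × 1.62 L = 7.68 g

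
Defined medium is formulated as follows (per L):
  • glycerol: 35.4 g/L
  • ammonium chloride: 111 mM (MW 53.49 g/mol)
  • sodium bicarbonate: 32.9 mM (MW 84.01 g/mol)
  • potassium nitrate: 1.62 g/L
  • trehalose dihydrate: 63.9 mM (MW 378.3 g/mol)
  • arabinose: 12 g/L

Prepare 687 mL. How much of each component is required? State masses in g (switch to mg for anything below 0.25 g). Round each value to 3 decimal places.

Scale factor relative to 1 L: 0.687.
glycerol: 35.4 g/L × 0.687 L = 24.320 g
ammonium chloride: 111 mmol/L × 53.49 g/mol × 0.687 L ÷ 1000 = 4.079 g
sodium bicarbonate: 32.9 mmol/L × 84.01 g/mol × 0.687 L ÷ 1000 = 1.899 g
potassium nitrate: 1.62 g/L × 0.687 L = 1.113 g
trehalose dihydrate: 63.9 mmol/L × 378.3 g/mol × 0.687 L ÷ 1000 = 16.607 g
arabinose: 12 g/L × 0.687 L = 8.244 g

glycerol 24.320 g; ammonium chloride 4.079 g; sodium bicarbonate 1.899 g; potassium nitrate 1.113 g; trehalose dihydrate 16.607 g; arabinose 8.244 g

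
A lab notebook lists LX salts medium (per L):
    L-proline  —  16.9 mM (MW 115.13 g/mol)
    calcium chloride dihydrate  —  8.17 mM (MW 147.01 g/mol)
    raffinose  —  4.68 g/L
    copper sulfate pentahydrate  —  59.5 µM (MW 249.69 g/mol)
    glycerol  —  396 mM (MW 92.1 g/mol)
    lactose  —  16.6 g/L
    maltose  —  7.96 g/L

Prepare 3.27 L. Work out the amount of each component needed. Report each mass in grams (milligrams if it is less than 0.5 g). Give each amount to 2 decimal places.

L-proline 6.36 g; calcium chloride dihydrate 3.93 g; raffinose 15.30 g; copper sulfate pentahydrate 48.58 mg; glycerol 119.26 g; lactose 54.28 g; maltose 26.03 g

Scale factor relative to 1 L: 3.27.
L-proline: 16.9 mmol/L × 115.13 g/mol × 3.27 L ÷ 1000 = 6.36 g
calcium chloride dihydrate: 8.17 mmol/L × 147.01 g/mol × 3.27 L ÷ 1000 = 3.93 g
raffinose: 4.68 g/L × 3.27 L = 15.30 g
copper sulfate pentahydrate: 59.5 µmol/L × 249.69 g/mol × 3.27 L ÷ 1000 = 48.58 mg
glycerol: 396 mmol/L × 92.1 g/mol × 3.27 L ÷ 1000 = 119.26 g
lactose: 16.6 g/L × 3.27 L = 54.28 g
maltose: 7.96 g/L × 3.27 L = 26.03 g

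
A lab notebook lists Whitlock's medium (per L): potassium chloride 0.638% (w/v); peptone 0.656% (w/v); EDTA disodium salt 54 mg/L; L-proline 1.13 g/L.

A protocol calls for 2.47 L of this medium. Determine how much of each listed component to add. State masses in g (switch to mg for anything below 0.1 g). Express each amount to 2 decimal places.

Working volume: 2.47 L.
potassium chloride: 0.638% w/v = 6.38 g/L → 6.38 × 2.47 L = 15.76 g
peptone: 0.656% w/v = 6.56 g/L → 6.56 × 2.47 L = 16.20 g
EDTA disodium salt: 54 mg/L × 2.47 L = 133.38 mg = 0.13 g
L-proline: 1.13 g/L × 2.47 L = 2.79 g

potassium chloride 15.76 g; peptone 16.20 g; EDTA disodium salt 0.13 g; L-proline 2.79 g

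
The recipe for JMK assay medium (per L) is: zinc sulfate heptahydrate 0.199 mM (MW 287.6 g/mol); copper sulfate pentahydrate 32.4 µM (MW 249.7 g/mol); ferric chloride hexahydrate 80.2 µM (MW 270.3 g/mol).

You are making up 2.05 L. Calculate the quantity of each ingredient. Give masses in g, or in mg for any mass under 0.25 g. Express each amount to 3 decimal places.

zinc sulfate heptahydrate 117.326 mg; copper sulfate pentahydrate 16.585 mg; ferric chloride hexahydrate 44.440 mg

Working volume: 2.05 L.
zinc sulfate heptahydrate: 0.199 mmol/L × 287.6 mg/mmol × 2.05 L = 117.326 mg
copper sulfate pentahydrate: 32.4 µmol/L × 249.7 g/mol × 2.05 L ÷ 1000 = 16.585 mg
ferric chloride hexahydrate: 80.2 µmol/L × 270.3 g/mol × 2.05 L ÷ 1000 = 44.440 mg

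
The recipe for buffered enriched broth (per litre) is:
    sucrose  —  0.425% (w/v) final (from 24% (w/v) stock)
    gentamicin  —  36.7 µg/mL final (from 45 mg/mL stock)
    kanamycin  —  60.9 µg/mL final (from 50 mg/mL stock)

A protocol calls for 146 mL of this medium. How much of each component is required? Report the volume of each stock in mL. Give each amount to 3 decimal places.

sucrose 2.585 mL; gentamicin 0.119 mL; kanamycin 0.178 mL

Working volume: 146 mL = 0.146 L.
sucrose: V = C2·V2/C1 = 0.425% ÷ 24% × 146 mL = 2.585 mL
gentamicin: dilute stock: 36.7 µg/mL × 146 mL ÷ 45000 µg/mL = 0.119 mL
kanamycin: dilute stock: 60.9 µg/mL × 146 mL ÷ 50000 µg/mL = 0.178 mL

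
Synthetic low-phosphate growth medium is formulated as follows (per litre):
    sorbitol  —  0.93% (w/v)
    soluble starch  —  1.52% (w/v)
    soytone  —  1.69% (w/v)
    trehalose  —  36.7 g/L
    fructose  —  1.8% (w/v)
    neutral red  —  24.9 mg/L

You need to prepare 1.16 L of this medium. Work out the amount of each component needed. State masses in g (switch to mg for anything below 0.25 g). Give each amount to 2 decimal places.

sorbitol 10.79 g; soluble starch 17.63 g; soytone 19.60 g; trehalose 42.57 g; fructose 20.88 g; neutral red 28.88 mg

Scale factor relative to 1 L: 1.16.
sorbitol: 0.93% w/v = 9.3 g/L → 9.3 × 1.16 L = 10.79 g
soluble starch: 1.52% w/v = 15.2 g/L → 15.2 × 1.16 L = 17.63 g
soytone: 1.69% w/v = 16.9 g/L → 16.9 × 1.16 L = 19.60 g
trehalose: 36.7 g/L × 1.16 L = 42.57 g
fructose: 1.8 g per 100 mL × 1160 mL ÷ 100 = 20.88 g
neutral red: 24.9 mg/L × 1.16 L = 28.88 mg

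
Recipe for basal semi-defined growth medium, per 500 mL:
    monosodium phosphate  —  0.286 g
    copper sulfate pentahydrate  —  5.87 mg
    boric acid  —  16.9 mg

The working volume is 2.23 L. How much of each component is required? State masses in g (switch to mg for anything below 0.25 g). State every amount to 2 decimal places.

Scale factor = 2230 mL / 500 mL = 4.46.
monosodium phosphate: 0.286 g × (2230 mL / 500 mL) = 1.28 g
copper sulfate pentahydrate: 5.87 mg × (2230 mL / 500 mL) = 26.18 mg
boric acid: 16.9 mg × (2230 mL / 500 mL) = 75.37 mg

monosodium phosphate 1.28 g; copper sulfate pentahydrate 26.18 mg; boric acid 75.37 mg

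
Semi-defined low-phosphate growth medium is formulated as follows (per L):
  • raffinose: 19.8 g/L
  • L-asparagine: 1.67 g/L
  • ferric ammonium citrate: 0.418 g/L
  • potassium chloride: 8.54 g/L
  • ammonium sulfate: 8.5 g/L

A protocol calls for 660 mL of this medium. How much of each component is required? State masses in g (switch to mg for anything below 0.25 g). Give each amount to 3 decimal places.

Scale factor relative to 1 L: 0.66.
raffinose: 19.8 g/L × 0.66 L = 13.068 g
L-asparagine: 1.67 g/L × 0.66 L = 1.102 g
ferric ammonium citrate: 0.418 g/L × 0.66 L = 0.276 g
potassium chloride: 8.54 g/L × 0.66 L = 5.636 g
ammonium sulfate: 8.5 g/L × 0.66 L = 5.610 g

raffinose 13.068 g; L-asparagine 1.102 g; ferric ammonium citrate 0.276 g; potassium chloride 5.636 g; ammonium sulfate 5.610 g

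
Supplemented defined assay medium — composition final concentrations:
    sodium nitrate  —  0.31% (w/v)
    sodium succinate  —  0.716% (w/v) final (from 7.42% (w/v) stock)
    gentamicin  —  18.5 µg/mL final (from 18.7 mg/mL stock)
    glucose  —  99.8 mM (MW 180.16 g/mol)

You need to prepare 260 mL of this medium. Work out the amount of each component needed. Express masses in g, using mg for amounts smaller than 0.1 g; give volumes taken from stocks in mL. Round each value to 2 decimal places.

sodium nitrate 0.81 g; sodium succinate 25.09 mL; gentamicin 0.26 mL; glucose 4.67 g

Target volume = 260 mL = 0.26 L.
sodium nitrate: 0.31% w/v = 3.1 g/L → 3.1 × 0.26 L = 0.81 g
sodium succinate: C1V1 = C2V2 → 0.716% ÷ 7.42% × 260 mL = 25.09 mL
gentamicin: C1V1 = C2V2 → 18.5 µg/mL × 260 mL ÷ 18700 µg/mL = 0.26 mL
glucose: 99.8 mmol/L × 180.16 g/mol × 0.26 L ÷ 1000 = 4.67 g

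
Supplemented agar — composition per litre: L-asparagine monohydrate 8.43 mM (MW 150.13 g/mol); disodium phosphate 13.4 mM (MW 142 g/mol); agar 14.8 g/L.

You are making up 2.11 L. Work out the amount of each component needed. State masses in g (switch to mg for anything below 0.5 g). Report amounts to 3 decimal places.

L-asparagine monohydrate 2.670 g; disodium phosphate 4.015 g; agar 31.228 g

Working volume: 2.11 L.
L-asparagine monohydrate: 8.43 mmol/L × 150.13 g/mol × 2.11 L ÷ 1000 = 2.670 g
disodium phosphate: 13.4 mmol/L × 142 g/mol × 2.11 L ÷ 1000 = 4.015 g
agar: 14.8 g/L × 2.11 L = 31.228 g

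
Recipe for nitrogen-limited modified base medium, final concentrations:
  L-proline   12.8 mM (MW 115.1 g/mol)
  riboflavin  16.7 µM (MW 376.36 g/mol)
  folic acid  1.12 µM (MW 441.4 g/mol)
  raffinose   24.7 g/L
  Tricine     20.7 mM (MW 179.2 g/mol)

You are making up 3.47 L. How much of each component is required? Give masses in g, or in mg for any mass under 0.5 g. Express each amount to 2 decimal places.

L-proline 5.11 g; riboflavin 21.81 mg; folic acid 1.72 mg; raffinose 85.71 g; Tricine 12.87 g

Scale factor relative to 1 L: 3.47.
L-proline: 12.8 mmol/L × 115.1 g/mol × 3.47 L ÷ 1000 = 5.11 g
riboflavin: 16.7 µmol/L × 376.36 g/mol × 3.47 L ÷ 1000 = 21.81 mg
folic acid: 1.12 µmol/L × 441.4 g/mol × 3.47 L ÷ 1000 = 1.72 mg
raffinose: 24.7 g/L × 3.47 L = 85.71 g
Tricine: 20.7 mmol/L × 179.2 g/mol × 3.47 L ÷ 1000 = 12.87 g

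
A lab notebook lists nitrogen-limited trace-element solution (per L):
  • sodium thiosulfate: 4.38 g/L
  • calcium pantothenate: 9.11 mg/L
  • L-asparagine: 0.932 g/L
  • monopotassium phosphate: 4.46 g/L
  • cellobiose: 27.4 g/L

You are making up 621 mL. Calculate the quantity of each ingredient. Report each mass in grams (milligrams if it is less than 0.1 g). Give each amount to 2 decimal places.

sodium thiosulfate 2.72 g; calcium pantothenate 5.66 mg; L-asparagine 0.58 g; monopotassium phosphate 2.77 g; cellobiose 17.02 g

Working volume: 621 mL = 0.621 L.
sodium thiosulfate: 4.38 g/L × 0.621 L = 2.72 g
calcium pantothenate: 9.11 mg/L × 0.621 L = 5.66 mg
L-asparagine: 0.932 g/L × 0.621 L = 0.58 g
monopotassium phosphate: 4.46 g/L × 0.621 L = 2.77 g
cellobiose: 27.4 g/L × 0.621 L = 17.02 g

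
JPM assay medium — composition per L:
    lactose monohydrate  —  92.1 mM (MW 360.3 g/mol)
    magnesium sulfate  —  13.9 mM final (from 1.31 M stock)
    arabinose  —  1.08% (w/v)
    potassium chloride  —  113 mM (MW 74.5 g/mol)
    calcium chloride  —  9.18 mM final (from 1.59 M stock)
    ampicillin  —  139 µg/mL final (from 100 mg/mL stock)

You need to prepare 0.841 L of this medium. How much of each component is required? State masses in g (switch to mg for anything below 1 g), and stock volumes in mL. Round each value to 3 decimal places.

lactose monohydrate 27.907 g; magnesium sulfate 8.924 mL; arabinose 9.083 g; potassium chloride 7.080 g; calcium chloride 4.856 mL; ampicillin 1.169 mL

Scale factor relative to 1 L: 0.841.
lactose monohydrate: 92.1 mmol/L × 360.3 g/mol × 0.841 L ÷ 1000 = 27.907 g
magnesium sulfate: V = C2·V2/C1 = 13.9 mM × 841 mL ÷ 1310 mM = 8.924 mL
arabinose: 1.08 g per 100 mL × 841 mL ÷ 100 = 9.083 g
potassium chloride: 113 mmol/L × 74.5 g/mol × 0.841 L ÷ 1000 = 7.080 g
calcium chloride: V = C2·V2/C1 = 9.18 mM × 841 mL ÷ 1590 mM = 4.856 mL
ampicillin: V = C2·V2/C1 = 139 µg/mL × 841 mL ÷ 100000 µg/mL = 1.169 mL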